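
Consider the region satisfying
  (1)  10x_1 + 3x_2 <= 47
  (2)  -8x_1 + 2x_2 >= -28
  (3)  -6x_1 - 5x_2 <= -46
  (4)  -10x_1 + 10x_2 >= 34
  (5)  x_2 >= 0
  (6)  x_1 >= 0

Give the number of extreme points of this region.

4

The feasible vertices (each the meet of two boundaries and inside every other half-plane) are:
  (184/65, 81/13)
  (0, 47/3)
  (29/11, 332/55)
  (0, 46/5)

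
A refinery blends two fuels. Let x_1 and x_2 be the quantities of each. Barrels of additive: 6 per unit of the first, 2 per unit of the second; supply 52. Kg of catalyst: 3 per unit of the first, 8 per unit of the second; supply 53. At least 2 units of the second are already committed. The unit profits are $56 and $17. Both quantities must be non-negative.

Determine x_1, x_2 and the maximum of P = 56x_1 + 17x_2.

x_1 = 8, x_2 = 2, maximum P = 482

Corner points and P = 56x_1 + 17x_2:
  (0, 53/8) → P = 901/8
  (0, 2) → P = 34
  (155/21, 27/7) → P = 10057/21
  (8, 2) → P = 482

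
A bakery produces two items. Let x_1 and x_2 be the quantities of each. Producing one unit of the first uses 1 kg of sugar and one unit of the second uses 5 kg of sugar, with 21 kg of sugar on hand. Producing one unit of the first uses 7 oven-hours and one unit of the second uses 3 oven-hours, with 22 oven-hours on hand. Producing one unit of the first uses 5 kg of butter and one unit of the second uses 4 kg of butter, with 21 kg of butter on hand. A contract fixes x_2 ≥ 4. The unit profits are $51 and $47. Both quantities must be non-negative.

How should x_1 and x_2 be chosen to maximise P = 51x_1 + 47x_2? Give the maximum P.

At the optimal vertex, x_1 + 5x_2 = 21 and 5x_1 + 4x_2 = 21.
Solving simultaneously gives x_1 = 1, x_2 = 4.

x_1 = 1, x_2 = 4, maximum P = 239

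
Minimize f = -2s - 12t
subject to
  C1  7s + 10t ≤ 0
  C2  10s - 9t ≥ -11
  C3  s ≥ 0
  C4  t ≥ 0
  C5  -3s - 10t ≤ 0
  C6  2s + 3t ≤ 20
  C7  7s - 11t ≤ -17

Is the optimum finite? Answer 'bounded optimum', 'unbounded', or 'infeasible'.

infeasible

The boundaries 7s + 10t = 0 and s = 0 meet at (0, 0), but that point violates 7s - 11t ≤ -17. Every candidate vertex is excluded by some other constraint, so the feasible region is empty.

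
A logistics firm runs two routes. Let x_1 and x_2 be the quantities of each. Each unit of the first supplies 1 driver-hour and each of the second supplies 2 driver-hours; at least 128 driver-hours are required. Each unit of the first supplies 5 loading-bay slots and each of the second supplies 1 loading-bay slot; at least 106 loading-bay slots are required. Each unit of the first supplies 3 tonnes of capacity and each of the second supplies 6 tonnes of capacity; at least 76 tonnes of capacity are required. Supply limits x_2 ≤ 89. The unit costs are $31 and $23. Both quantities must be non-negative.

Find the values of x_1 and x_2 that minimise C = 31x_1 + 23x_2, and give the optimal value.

x_1 = 28/3, x_2 = 178/3, minimum C = 1654

The feasible region is unbounded (it extends along (1, 0)), but C strictly increases along every unbounded feasible direction, so there is no improving ray and the minimum is attained at a vertex.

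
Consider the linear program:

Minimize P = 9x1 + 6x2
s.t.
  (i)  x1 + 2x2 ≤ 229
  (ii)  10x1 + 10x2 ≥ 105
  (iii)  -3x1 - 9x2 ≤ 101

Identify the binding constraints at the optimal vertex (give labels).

(i) and (ii)

Extreme points and P = 9x1 + 6x2:
  (-208, 437/2) → P = -561
  (2263/3, -788/3) → P = 5213
  (391/12, -265/12) → P = 643/4

The minimum is at (-208, 437/2). Substituting into each constraint, equality holds for (i) and (ii); the remaining constraints have slack.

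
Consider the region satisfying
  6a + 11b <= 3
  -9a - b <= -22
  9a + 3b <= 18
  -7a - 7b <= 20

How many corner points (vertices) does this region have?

3

The feasible vertices (each the meet of two boundaries and inside every other half-plane) are:
  (8/3, -2)
  (87/28, -167/28)
  (31/7, -51/7)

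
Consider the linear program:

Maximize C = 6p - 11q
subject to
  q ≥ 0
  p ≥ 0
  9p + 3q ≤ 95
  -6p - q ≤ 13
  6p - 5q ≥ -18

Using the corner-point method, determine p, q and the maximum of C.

Corner points and C = 6p - 11q:
  (0, 0) → C = 0
  (95/9, 0) → C = 190/3
  (0, 18/5) → C = -198/5
  (421/63, 244/21) → C = -614/7

The binding constraints are q = 0 and 9p + 3q = 95.
Solving simultaneously gives p = 95/9, q = 0.

p = 95/9, q = 0, maximum C = 190/3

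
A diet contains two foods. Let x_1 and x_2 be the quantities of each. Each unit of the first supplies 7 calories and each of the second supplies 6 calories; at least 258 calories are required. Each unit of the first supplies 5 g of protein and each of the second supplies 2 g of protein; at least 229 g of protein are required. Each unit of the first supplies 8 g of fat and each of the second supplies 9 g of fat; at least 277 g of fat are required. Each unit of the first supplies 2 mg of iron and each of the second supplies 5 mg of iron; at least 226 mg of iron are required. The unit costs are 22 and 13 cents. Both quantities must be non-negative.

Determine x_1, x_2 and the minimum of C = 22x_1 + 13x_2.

x_1 = 33, x_2 = 32, minimum C = 1142

Corner points and C = 22x_1 + 13x_2:
  (0, 229/2) → C = 2977/2
  (113, 0) → C = 2486
  (33, 32) → C = 1142
The feasible region is unbounded (it extends along (0, 1), (1, 0)), but C strictly increases along every unbounded feasible direction, so there is no improving ray and the minimum is attained at a vertex.

At the optimal vertex, 5x_1 + 2x_2 = 229 and 2x_1 + 5x_2 = 226.
Solving simultaneously gives x_1 = 33, x_2 = 32.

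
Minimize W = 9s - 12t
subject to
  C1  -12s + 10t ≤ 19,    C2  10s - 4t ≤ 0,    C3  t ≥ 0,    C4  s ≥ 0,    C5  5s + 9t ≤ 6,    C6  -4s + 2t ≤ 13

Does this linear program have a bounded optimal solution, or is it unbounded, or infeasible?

Corner points and W = 9s - 12t:
  (0, 0) → W = 0
  (12/55, 6/11) → W = -252/55
  (0, 2/3) → W = -8
The feasible region has finitely many vertices and no improving ray; the minimum is -8 at (0, 2/3).

bounded optimum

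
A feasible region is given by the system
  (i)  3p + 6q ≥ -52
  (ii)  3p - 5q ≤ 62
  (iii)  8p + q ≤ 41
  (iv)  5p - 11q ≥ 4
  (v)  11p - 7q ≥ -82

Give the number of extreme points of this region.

4

Of the 10 pairwise boundary intersections, those satisfying every inequality are:
  (112/33, -114/11)
  (-548/63, -272/63)
  (267/43, -373/43)
  (455/93, 173/93)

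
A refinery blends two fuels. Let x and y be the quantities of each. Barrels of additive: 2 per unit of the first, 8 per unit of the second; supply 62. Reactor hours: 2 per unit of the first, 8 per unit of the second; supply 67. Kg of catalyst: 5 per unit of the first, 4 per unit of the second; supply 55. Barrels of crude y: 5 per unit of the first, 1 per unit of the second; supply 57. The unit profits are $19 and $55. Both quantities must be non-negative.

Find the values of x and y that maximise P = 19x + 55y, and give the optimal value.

x = 6, y = 25/4, maximum P = 1831/4

Feasible corners and P = 19x + 55y:
  (0, 0) → P = 0
  (0, 31/4) → P = 1705/4
  (11, 0) → P = 209
  (6, 25/4) → P = 1831/4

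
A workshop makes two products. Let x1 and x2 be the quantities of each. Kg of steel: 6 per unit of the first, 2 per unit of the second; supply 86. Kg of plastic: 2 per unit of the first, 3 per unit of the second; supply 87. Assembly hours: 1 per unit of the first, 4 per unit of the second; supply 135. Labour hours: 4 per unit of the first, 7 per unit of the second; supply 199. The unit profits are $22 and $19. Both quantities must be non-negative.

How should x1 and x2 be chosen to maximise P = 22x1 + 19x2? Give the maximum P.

Extreme points and P = 22x1 + 19x2:
  (0, 0) → P = 0
  (0, 199/7) → P = 3781/7
  (43/3, 0) → P = 946/3
  (6, 25) → P = 607

The optimum lies where 6x1 + 2x2 = 86 and 2x1 + 3x2 = 87.
Solving simultaneously gives x1 = 6, x2 = 25.

x1 = 6, x2 = 25, maximum P = 607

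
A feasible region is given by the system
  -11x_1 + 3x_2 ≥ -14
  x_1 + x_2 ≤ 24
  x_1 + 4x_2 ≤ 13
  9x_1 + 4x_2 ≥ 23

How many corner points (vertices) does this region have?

Of the 6 pairwise boundary intersections, those satisfying every inequality are:
  (95/47, 129/47)
  (125/71, 127/71)
  (5/4, 47/16)

3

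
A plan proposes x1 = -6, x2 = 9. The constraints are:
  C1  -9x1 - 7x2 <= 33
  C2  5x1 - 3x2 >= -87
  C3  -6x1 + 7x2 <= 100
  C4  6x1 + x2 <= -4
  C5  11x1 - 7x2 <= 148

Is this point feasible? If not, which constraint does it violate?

feasible

C1: -9 ≤ 33 ✓
C2: -57 ≥ -87 ✓
C3: 99 ≤ 100 ✓
C4: -27 ≤ -4 ✓
C5: -129 ≤ 148 ✓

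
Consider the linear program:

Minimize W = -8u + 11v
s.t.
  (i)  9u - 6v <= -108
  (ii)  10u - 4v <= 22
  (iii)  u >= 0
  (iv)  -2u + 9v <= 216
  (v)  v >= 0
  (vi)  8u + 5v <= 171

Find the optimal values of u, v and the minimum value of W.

Corner points and W = -8u + 11v:
  (0, 18) → W = 198
  (108/23, 576/23) → W = 5472/23
  (0, 24) → W = 264

u = 0, v = 18, minimum W = 198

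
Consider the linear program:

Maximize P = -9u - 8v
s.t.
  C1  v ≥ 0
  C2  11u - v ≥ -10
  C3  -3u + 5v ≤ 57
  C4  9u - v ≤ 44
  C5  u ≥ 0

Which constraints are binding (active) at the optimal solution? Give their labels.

Corner points and P = -9u - 8v:
  (44/9, 0) → P = -44
  (0, 0) → P = 0
  (7/52, 597/52) → P = -4839/52
  (0, 10) → P = -80
  (277/42, 215/14) → P = -2551/14

The maximum is at (0, 0). Substituting into each constraint, equality holds for C1 and C5; the remaining constraints have slack.

C1 and C5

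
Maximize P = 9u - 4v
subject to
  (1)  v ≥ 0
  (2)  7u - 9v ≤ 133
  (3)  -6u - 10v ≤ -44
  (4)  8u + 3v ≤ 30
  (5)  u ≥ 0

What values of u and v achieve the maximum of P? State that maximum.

Extreme points and P = 9u - 4v:
  (84/31, 86/31) → P = 412/31
  (0, 22/5) → P = -88/5
  (0, 10) → P = -40

At the optimal vertex, -6u - 10v = -44 and 8u + 3v = 30.
Solving simultaneously gives u = 84/31, v = 86/31.

u = 84/31, v = 86/31, maximum P = 412/31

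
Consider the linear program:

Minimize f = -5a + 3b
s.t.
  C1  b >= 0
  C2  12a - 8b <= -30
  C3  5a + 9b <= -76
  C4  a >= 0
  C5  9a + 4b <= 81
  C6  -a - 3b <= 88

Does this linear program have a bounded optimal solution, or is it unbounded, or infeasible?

infeasible

The boundaries b = 0 and 5a + 9b = -76 meet at (-76/5, 0), but that point violates a ≥ 0. Every candidate vertex is excluded by some other constraint, so the feasible region is empty.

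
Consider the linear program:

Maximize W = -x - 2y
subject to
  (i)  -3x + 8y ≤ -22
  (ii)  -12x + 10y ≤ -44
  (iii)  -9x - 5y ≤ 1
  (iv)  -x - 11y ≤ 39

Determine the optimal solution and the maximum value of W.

x = 92/47, y = -175/47, maximum W = 258/47

Feasible corners and W = -x - 2y:
  (2, -2) → W = 2
  (7/5, -68/25) → W = 101/25
  (92/47, -175/47) → W = 258/47
The feasible region is unbounded (it extends along (11, -1), (8, 3)), but W strictly decreases along every unbounded feasible direction, so there is no improving ray and the maximum is attained at a vertex.

The optimum lies where -9x - 5y = 1 and -x - 11y = 39.
Solving simultaneously gives x = 92/47, y = -175/47.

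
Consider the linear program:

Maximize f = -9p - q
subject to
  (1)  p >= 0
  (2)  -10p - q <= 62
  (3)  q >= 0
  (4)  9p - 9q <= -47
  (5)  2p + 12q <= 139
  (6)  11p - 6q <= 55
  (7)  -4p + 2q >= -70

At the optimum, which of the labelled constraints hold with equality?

Vertices and f = -9p - q:
  (0, 47/9) → f = -47/9
  (0, 139/12) → f = -139/12
  (229/42, 1345/126) → f = -3764/63

The maximum is at (0, 47/9). Substituting into each constraint, equality holds for (1) and (4); the remaining constraints have slack.

(1) and (4)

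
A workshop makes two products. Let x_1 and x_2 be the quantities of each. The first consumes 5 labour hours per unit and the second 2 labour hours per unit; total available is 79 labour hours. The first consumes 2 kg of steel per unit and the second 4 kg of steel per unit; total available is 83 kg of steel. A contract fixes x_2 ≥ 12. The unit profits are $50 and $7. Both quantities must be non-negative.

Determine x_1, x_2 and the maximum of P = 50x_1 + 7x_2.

x_1 = 11, x_2 = 12, maximum P = 634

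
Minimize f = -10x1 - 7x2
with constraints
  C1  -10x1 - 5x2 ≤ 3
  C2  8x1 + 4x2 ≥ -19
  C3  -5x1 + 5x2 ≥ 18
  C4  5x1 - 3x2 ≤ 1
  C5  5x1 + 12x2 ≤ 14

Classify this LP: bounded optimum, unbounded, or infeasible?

The boundaries -10x1 - 5x2 = 3 and -5x1 + 5x2 = 18 meet at (-7/5, 11/5), but that point violates 5x1 + 12x2 ≤ 14. Every candidate vertex is excluded by some other constraint, so the feasible region is empty.

infeasible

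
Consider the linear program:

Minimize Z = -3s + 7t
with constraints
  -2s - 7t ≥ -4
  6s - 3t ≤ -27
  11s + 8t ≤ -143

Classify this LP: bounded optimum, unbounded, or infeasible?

unbounded

From the feasible point (-1033/61, 330/61), moving in the direction (-3, -6) keeps every constraint satisfied while Z decreases without bound.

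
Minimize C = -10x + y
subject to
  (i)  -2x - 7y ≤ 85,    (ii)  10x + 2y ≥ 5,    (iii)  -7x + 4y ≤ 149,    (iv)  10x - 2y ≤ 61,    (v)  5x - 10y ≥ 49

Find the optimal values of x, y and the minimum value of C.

x = 256/45, y = -37/18, minimum C = -1061/18

Vertices and C = -10x + y:
  (205/66, -430/33) → C = -485/11
  (257/74, -486/37) → C = -1771/37
  (74/55, -93/22) → C = -389/22
  (256/45, -37/18) → C = -1061/18

The optimum lies where 10x - 2y = 61 and 5x - 10y = 49.
Solving simultaneously gives x = 256/45, y = -37/18.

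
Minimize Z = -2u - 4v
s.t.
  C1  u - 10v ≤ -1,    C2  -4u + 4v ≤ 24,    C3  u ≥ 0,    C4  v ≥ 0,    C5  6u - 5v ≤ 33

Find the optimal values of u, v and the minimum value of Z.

The optimum lies where -4u + 4v = 24 and 6u - 5v = 33.
Solving simultaneously gives u = 63, v = 69.

u = 63, v = 69, minimum Z = -402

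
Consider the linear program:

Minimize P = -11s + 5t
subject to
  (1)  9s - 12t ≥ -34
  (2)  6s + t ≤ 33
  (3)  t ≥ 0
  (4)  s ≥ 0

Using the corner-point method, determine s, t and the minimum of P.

s = 11/2, t = 0, minimum P = -121/2

At the optimal vertex, 6s + t = 33 and t = 0.
Solving simultaneously gives s = 11/2, t = 0.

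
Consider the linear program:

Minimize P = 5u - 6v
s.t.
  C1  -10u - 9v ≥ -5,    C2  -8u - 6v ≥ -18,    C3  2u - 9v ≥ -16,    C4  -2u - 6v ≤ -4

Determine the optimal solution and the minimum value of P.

Vertices and P = 5u - 6v:
  (-11/12, 85/54) → P = -505/36
  (-1/7, 5/7) → P = -5
  (-2, 4/3) → P = -18

At the optimal vertex, 2u - 9v = -16 and -2u - 6v = -4.
Solving simultaneously gives u = -2, v = 4/3.

u = -2, v = 4/3, minimum P = -18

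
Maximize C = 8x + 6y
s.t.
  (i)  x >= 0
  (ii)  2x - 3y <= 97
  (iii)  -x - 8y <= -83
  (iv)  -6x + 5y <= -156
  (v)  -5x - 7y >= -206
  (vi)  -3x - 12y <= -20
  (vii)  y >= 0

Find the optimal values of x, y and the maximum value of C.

Extreme points and C = 8x + 6y:
  (1663/53, 342/53) → C = 15356/53
  (97/3, 19/3) → C = 890/3
  (2122/67, 456/67) → C = 19712/67

The binding constraints are -x - 8y = -83 and -5x - 7y = -206.
Solving simultaneously gives x = 97/3, y = 19/3.

x = 97/3, y = 19/3, maximum C = 890/3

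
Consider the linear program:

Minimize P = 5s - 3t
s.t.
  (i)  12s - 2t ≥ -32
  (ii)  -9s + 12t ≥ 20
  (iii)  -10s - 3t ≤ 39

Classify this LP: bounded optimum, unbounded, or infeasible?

From the feasible point (-172/63, -8/21), moving in the direction (2, 12) keeps every constraint satisfied while P decreases without bound.

unbounded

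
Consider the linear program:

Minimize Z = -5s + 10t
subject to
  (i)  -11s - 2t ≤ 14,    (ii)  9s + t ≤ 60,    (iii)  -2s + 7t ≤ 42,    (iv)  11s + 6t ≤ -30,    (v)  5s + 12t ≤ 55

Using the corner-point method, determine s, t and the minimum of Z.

s = 134/7, t = -786/7, minimum Z = -8530/7

Feasible corners and Z = -5s + 10t:
  (134/7, -786/7) → Z = -8530/7
  (-6/11, -4) → Z = -410/11
  (390/43, -930/43) → Z = -11250/43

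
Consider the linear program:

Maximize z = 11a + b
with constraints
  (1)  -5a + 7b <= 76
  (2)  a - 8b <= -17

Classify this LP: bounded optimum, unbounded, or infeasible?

From the feasible point (-163/11, 3/11), moving in the direction (7, 5) keeps every constraint satisfied while z increases without bound.

unbounded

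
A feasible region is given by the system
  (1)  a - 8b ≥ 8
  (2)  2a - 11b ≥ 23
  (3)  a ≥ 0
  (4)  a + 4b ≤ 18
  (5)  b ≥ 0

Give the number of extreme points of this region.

Pairwise boundary intersections that survive every other constraint:
  (290/19, 13/19)
  (23/2, 0)
  (18, 0)

3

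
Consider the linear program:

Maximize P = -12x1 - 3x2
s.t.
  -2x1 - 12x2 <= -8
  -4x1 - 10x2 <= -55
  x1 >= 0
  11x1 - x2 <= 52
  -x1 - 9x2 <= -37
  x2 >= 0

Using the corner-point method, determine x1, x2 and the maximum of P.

x1 = 0, x2 = 11/2, maximum P = -33/2

Corner points and P = -12x1 - 3x2:
  (0, 11/2) → P = -33/2
  (125/26, 93/26) → P = -1779/26
  (101/20, 71/20) → P = -285/4
The feasible region is unbounded (it extends along (0, 1), (1, 11)), but P strictly decreases along every unbounded feasible direction, so there is no improving ray and the maximum is attained at a vertex.

The binding constraints are -4x1 - 10x2 = -55 and x1 = 0.
Solving simultaneously gives x1 = 0, x2 = 11/2.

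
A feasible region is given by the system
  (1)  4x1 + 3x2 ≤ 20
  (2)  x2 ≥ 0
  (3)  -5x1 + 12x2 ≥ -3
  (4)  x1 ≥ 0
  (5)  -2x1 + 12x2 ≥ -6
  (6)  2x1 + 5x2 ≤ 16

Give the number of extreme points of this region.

Of the 15 pairwise boundary intersections, those satisfying every inequality are:
  (83/21, 88/63)
  (26/7, 12/7)
  (3/5, 0)
  (0, 0)
  (0, 16/5)

5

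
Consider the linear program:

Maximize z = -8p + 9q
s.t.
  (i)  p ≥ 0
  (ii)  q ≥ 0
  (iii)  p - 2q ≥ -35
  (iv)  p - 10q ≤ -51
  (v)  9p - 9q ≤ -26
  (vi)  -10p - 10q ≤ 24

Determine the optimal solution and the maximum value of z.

p = 0, q = 35/2, maximum z = 315/2

Corner points and z = -8p + 9q:
  (0, 35/2) → z = 315/2
  (0, 51/10) → z = 459/10
  (263/9, 289/9) → z = 497/9
  (199/81, 433/81) → z = 2305/81

At the optimal vertex, p = 0 and p - 2q = -35.
Solving simultaneously gives p = 0, q = 35/2.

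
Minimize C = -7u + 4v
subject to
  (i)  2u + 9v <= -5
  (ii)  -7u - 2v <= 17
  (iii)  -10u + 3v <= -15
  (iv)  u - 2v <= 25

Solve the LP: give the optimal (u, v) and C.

Vertices and C = -7u + 4v:
  (5/4, -5/6) → C = -145/12
  (215/13, -55/13) → C = -1725/13
  (-21/41, -275/41) → C = -953/41
  (1, -12) → C = -55

The binding constraints are 2u + 9v = -5 and u - 2v = 25.
Solving simultaneously gives u = 215/13, v = -55/13.

u = 215/13, v = -55/13, minimum C = -1725/13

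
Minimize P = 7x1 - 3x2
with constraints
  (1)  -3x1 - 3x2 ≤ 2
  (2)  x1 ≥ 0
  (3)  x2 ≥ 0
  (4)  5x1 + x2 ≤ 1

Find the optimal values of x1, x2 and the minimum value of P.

x1 = 0, x2 = 1, minimum P = -3

Feasible corners and P = 7x1 - 3x2:
  (0, 0) → P = 0
  (0, 1) → P = -3
  (1/5, 0) → P = 7/5

The optimum lies where x1 = 0 and 5x1 + x2 = 1.
Solving simultaneously gives x1 = 0, x2 = 1.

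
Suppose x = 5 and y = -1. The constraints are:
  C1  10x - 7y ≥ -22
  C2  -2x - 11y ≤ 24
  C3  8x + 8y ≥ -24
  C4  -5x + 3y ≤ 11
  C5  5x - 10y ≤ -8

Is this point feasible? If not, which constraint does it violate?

not feasible — violates C5

Constraint C5: 5x - 10y = 35, which is not ≤ -8. All other constraints are satisfied.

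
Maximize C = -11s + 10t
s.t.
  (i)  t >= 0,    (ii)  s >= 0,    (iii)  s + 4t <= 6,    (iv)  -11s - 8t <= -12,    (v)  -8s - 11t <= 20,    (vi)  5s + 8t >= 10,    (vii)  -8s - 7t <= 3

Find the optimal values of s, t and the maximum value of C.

s = 0, t = 3/2, maximum C = 15

Feasible corners and C = -11s + 10t:
  (6, 0) → C = -66
  (2, 0) → C = -22
  (0, 3/2) → C = 15
  (1/3, 25/24) → C = 27/4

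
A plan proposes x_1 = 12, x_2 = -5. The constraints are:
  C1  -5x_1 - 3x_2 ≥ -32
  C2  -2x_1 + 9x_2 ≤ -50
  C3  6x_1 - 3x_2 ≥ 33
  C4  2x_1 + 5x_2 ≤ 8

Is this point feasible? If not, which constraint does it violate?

Constraint C1: -5x_1 - 3x_2 = -45, which is not ≥ -32. All other constraints are satisfied.

not feasible — violates C1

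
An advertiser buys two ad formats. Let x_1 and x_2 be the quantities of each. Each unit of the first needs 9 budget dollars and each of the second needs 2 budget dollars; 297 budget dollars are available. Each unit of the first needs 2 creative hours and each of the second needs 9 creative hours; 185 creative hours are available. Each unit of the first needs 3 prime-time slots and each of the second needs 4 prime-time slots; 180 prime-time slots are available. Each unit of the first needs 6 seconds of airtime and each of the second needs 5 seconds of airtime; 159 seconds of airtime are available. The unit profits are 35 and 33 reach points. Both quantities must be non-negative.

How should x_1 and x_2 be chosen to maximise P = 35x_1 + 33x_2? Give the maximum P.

x_1 = 23/2, x_2 = 18, maximum P = 1993/2

Corner points and P = 35x_1 + 33x_2:
  (0, 0) → P = 0
  (0, 185/9) → P = 2035/3
  (53/2, 0) → P = 1855/2
  (23/2, 18) → P = 1993/2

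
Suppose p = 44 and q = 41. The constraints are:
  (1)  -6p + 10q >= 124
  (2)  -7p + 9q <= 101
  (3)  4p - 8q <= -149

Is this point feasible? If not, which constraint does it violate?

feasible

(1): 146 ≥ 124 ✓
(2): 61 ≤ 101 ✓
(3): -152 ≤ -149 ✓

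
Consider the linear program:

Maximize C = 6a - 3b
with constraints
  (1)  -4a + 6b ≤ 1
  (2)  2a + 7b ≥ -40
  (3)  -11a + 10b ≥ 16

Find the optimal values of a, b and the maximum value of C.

At the optimal vertex, -4a + 6b = 1 and -11a + 10b = 16.
Solving simultaneously gives a = -43/13, b = -53/26.

a = -43/13, b = -53/26, maximum C = -357/26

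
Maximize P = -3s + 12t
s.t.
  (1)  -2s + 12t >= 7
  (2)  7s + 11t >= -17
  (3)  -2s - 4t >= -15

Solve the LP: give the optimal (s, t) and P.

s = -233/6, t = 139/6, maximum P = 789/2

Feasible corners and P = -3s + 12t:
  (-281/106, 15/106) → P = 1023/106
  (19/4, 11/8) → P = 9/4
  (-233/6, 139/6) → P = 789/2

At the optimal vertex, 7s + 11t = -17 and -2s - 4t = -15.
Solving simultaneously gives s = -233/6, t = 139/6.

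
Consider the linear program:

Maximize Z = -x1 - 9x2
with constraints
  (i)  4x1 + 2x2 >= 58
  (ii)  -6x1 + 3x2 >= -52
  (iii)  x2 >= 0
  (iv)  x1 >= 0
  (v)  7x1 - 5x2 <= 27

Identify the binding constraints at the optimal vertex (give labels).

(i) and (v)

Corner points and Z = -x1 - 9x2:
  (0, 29) → Z = -261
  (172/17, 149/17) → Z = -89
  (179/9, 202/9) → Z = -1997/9
The feasible region is unbounded (it extends along (0, 1), (1, 2)), but Z strictly decreases along every unbounded feasible direction, so there is no improving ray and the maximum is attained at a vertex.

The maximum is at (172/17, 149/17). Substituting into each constraint, equality holds for (i) and (v); the remaining constraints have slack.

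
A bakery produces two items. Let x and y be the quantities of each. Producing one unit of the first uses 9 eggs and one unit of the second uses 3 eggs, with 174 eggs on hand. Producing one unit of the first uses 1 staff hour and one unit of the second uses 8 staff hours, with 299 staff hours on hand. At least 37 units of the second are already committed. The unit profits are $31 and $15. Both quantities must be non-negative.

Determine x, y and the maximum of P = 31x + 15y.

x = 3, y = 37, maximum P = 648

At the optimal vertex, x + 8y = 299 and y = 37.
Solving simultaneously gives x = 3, y = 37.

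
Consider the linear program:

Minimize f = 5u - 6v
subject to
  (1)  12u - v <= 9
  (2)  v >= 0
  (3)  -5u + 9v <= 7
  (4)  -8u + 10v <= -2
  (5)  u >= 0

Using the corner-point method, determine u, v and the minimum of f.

u = 1/4, v = 0, minimum f = 5/4

Feasible corners and f = 5u - 6v:
  (3/4, 0) → f = 15/4
  (11/14, 3/7) → f = 19/14
  (1/4, 0) → f = 5/4

At the optimal vertex, v = 0 and -8u + 10v = -2.
Solving simultaneously gives u = 1/4, v = 0.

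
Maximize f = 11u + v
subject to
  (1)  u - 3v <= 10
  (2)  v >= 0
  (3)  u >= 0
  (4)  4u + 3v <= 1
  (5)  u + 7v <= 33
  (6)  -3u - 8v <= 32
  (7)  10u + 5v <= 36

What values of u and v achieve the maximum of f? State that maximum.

u = 1/4, v = 0, maximum f = 11/4

Feasible corners and f = 11u + v:
  (0, 0) → f = 0
  (1/4, 0) → f = 11/4
  (0, 1/3) → f = 1/3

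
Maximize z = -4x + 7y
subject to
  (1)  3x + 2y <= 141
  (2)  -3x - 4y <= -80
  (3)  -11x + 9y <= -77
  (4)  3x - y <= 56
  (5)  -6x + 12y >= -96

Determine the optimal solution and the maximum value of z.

x = 427/16, y = 385/16, maximum z = 987/16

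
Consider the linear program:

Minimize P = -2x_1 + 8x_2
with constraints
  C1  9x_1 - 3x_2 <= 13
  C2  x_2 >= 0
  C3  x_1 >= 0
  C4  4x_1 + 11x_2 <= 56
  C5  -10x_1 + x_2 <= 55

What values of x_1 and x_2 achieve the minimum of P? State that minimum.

x_1 = 13/9, x_2 = 0, minimum P = -26/9

The binding constraints are 9x_1 - 3x_2 = 13 and x_2 = 0.
Solving simultaneously gives x_1 = 13/9, x_2 = 0.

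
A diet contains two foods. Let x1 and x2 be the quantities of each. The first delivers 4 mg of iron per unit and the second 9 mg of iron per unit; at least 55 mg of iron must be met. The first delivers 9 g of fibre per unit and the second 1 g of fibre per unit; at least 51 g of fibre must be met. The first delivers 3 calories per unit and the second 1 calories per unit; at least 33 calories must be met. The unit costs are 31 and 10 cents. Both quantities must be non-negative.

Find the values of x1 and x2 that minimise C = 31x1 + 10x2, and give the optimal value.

Vertices and C = 31x1 + 10x2:
  (0, 51) → C = 510
  (55/4, 0) → C = 1705/4
  (242/23, 33/23) → C = 7832/23
  (3, 24) → C = 333
The feasible region is unbounded (it extends along (0, 1), (1, 0)), but C strictly increases along every unbounded feasible direction, so there is no improving ray and the minimum is attained at a vertex.

At the optimal vertex, 9x1 + x2 = 51 and 3x1 + x2 = 33.
Solving simultaneously gives x1 = 3, x2 = 24.

x1 = 3, x2 = 24, minimum C = 333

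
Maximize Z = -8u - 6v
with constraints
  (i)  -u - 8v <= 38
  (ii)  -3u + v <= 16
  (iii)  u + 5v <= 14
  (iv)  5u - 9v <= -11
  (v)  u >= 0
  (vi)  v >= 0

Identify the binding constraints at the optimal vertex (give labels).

(iv) and (v)

Vertices and Z = -8u - 6v:
  (71/34, 81/34) → Z = -31
  (0, 14/5) → Z = -84/5
  (0, 11/9) → Z = -22/3

The maximum is at (0, 11/9). Substituting into each constraint, equality holds for (iv) and (v); the remaining constraints have slack.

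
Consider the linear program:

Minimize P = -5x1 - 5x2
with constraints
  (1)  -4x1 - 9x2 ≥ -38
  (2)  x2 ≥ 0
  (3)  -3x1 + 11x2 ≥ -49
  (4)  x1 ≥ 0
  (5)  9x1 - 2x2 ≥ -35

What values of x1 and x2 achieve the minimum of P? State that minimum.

Feasible corners and P = -5x1 - 5x2:
  (19/2, 0) → P = -95/2
  (0, 38/9) → P = -190/9
  (0, 0) → P = 0

The optimum lies where -4x1 - 9x2 = -38 and x2 = 0.
Solving simultaneously gives x1 = 19/2, x2 = 0.

x1 = 19/2, x2 = 0, minimum P = -95/2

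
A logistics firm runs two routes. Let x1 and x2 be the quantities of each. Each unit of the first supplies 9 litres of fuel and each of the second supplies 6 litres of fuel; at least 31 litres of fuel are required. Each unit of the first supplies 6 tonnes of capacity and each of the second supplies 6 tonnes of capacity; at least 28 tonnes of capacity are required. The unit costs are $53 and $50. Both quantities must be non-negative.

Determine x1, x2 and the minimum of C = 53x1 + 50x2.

x1 = 1, x2 = 11/3, minimum C = 709/3

Feasible corners and C = 53x1 + 50x2:
  (0, 31/6) → C = 775/3
  (14/3, 0) → C = 742/3
  (1, 11/3) → C = 709/3
The feasible region is unbounded (it extends along (0, 1), (1, 0)), but C strictly increases along every unbounded feasible direction, so there is no improving ray and the minimum is attained at a vertex.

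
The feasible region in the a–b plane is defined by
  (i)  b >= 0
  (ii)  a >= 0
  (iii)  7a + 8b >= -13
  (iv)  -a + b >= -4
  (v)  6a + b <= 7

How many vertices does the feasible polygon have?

The feasible vertices (each the meet of two boundaries and inside every other half-plane) are:
  (0, 0)
  (7/6, 0)
  (0, 7)

3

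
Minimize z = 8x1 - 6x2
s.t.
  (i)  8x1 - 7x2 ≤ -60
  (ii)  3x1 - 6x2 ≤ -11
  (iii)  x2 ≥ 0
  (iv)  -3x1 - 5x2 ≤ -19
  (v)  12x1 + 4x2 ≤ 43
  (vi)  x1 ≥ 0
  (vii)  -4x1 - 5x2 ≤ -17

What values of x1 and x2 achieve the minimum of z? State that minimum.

x1 = 0, x2 = 43/4, minimum z = -129/2

Extreme points and z = 8x1 - 6x2:
  (61/116, 266/29) → z = -1474/29
  (0, 60/7) → z = -360/7
  (0, 43/4) → z = -129/2

The binding constraints are 12x1 + 4x2 = 43 and x1 = 0.
Solving simultaneously gives x1 = 0, x2 = 43/4.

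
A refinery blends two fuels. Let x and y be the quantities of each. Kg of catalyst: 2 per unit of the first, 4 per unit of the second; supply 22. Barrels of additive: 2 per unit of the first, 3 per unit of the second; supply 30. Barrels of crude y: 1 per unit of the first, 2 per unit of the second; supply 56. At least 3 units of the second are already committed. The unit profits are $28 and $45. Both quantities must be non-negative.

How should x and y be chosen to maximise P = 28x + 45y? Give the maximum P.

Feasible corners and P = 28x + 45y:
  (0, 11/2) → P = 495/2
  (0, 3) → P = 135
  (5, 3) → P = 275

x = 5, y = 3, maximum P = 275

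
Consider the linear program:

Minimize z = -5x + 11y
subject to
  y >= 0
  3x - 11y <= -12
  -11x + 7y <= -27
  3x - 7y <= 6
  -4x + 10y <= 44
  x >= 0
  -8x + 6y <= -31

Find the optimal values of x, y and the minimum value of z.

x = 184, y = 78, minimum z = -62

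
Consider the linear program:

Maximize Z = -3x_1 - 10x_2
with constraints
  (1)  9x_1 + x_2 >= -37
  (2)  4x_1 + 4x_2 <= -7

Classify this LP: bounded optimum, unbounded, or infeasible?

From the feasible point (-141/32, 85/32), moving in the direction (1, -9) keeps every constraint satisfied while Z increases without bound.

unbounded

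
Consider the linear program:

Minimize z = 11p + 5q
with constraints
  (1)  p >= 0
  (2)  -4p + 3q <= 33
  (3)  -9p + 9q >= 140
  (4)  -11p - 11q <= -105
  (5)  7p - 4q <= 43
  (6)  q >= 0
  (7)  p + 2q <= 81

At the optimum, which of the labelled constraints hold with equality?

(2) and (3)

Feasible corners and z = 11p + 5q:
  (41/3, 263/9) → z = 2668/9
  (177/11, 357/11) → z = 3732/11
  (449/27, 869/27) → z = 9284/27

The minimum is at (41/3, 263/9). Substituting into each constraint, equality holds for (2) and (3); the remaining constraints have slack.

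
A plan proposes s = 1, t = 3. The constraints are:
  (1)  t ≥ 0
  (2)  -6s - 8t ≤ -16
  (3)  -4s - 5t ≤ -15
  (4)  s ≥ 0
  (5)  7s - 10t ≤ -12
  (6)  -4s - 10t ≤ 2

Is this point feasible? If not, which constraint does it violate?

feasible

(1): 3 ≥ 0 ✓
(2): -30 ≤ -16 ✓
(3): -19 ≤ -15 ✓
(4): 1 ≥ 0 ✓
(5): -23 ≤ -12 ✓
(6): -34 ≤ 2 ✓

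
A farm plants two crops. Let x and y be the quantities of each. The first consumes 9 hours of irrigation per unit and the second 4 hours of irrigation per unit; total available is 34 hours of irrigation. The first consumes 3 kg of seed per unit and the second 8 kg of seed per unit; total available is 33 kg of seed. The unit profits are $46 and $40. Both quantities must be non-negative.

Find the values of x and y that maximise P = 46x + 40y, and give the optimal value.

x = 7/3, y = 13/4, maximum P = 712/3

The optimum lies where 9x + 4y = 34 and 3x + 8y = 33.
Solving simultaneously gives x = 7/3, y = 13/4.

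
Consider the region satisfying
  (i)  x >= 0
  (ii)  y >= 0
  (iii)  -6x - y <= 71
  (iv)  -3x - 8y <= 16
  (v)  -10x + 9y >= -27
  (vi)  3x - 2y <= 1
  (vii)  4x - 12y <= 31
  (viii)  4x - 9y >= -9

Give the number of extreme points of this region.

The feasible vertices (each the meet of two boundaries and inside every other half-plane) are:
  (0, 0)
  (0, 1)
  (1/3, 0)
  (27/19, 31/19)

4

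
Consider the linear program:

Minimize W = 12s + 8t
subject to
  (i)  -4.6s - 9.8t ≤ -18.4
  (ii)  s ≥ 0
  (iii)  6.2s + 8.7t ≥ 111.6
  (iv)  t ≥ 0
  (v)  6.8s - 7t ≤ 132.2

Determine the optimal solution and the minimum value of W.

Feasible corners and W = 12s + 8t:
  (0, 372/29) → W = 2976/29
  (18, 0) → W = 216
  (661/34, 0) → W = 3966/17
The feasible region is unbounded (it extends along (0, 1), (35, 34)), but W strictly increases along every unbounded feasible direction, so there is no improving ray and the minimum is attained at a vertex.

The optimum lies where s = 0 and 6.2s + 8.7t = 111.6.
Solving simultaneously gives s = 0, t = 372/29.

s = 0, t = 372/29, minimum W = 2976/29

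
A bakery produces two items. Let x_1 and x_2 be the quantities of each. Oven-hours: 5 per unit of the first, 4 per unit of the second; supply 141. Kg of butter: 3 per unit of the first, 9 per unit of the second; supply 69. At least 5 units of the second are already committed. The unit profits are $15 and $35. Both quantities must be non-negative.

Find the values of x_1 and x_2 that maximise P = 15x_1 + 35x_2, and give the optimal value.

Feasible corners and P = 15x_1 + 35x_2:
  (0, 23/3) → P = 805/3
  (0, 5) → P = 175
  (8, 5) → P = 295

x_1 = 8, x_2 = 5, maximum P = 295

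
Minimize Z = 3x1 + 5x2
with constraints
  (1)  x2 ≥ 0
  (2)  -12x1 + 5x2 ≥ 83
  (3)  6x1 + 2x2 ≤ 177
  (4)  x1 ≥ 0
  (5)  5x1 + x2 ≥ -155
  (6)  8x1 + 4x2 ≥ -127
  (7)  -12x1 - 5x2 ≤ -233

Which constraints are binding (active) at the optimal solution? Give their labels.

(2) and (7)

Extreme points and Z = 3x1 + 5x2:
  (719/54, 437/9) → Z = 5089/18
  (25/4, 158/5) → Z = 707/4
  (0, 177/2) → Z = 885/2
  (0, 233/5) → Z = 233

The minimum is at (25/4, 158/5). Substituting into each constraint, equality holds for (2) and (7); the remaining constraints have slack.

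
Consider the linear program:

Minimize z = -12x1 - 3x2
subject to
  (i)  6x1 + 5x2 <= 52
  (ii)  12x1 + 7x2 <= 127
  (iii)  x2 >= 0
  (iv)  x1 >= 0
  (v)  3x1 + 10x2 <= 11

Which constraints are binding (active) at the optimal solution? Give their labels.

Extreme points and z = -12x1 - 3x2:
  (0, 0) → z = 0
  (11/3, 0) → z = -44
  (0, 11/10) → z = -33/10

The minimum is at (11/3, 0). Substituting into each constraint, equality holds for (iii) and (v); the remaining constraints have slack.

(iii) and (v)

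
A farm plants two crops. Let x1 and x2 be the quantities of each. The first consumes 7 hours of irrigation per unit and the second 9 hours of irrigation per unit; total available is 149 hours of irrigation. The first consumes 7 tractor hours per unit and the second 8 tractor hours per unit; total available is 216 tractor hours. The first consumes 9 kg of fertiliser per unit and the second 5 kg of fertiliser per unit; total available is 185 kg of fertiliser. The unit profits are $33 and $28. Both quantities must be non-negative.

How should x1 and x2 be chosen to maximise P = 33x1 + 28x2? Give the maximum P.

x1 = 20, x2 = 1, maximum P = 688

Corner points and P = 33x1 + 28x2:
  (0, 0) → P = 0
  (0, 149/9) → P = 4172/9
  (185/9, 0) → P = 2035/3
  (20, 1) → P = 688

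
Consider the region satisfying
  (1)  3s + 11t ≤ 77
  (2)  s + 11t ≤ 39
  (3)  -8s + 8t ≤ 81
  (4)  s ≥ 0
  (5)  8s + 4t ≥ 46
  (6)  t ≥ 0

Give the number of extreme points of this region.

4

The feasible vertices (each the meet of two boundaries and inside every other half-plane) are:
  (19, 20/11)
  (77/3, 0)
  (25/6, 19/6)
  (23/4, 0)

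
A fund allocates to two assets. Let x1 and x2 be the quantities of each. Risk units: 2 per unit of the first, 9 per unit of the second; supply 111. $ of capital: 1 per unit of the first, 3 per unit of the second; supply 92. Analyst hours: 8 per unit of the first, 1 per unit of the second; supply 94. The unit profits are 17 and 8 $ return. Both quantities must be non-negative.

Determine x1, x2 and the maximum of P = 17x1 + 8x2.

x1 = 21/2, x2 = 10, maximum P = 517/2

Extreme points and P = 17x1 + 8x2:
  (0, 0) → P = 0
  (0, 37/3) → P = 296/3
  (47/4, 0) → P = 799/4
  (21/2, 10) → P = 517/2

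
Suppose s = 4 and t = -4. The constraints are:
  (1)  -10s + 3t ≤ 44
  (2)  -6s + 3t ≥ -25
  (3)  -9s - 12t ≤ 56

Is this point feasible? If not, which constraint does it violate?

not feasible — violates (2)

Constraint (2): -6s + 3t = -36, which is not ≥ -25. All other constraints are satisfied.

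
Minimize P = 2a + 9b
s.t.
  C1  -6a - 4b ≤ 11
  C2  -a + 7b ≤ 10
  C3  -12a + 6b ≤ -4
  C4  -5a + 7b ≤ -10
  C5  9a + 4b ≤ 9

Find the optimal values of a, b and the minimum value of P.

Corner points and P = 2a + 9b:
  (-25/42, -13/7) → P = -376/21
  (20/3, -51/4) → P = -1217/12
  (-16/27, -50/27) → P = -482/27
  (103/83, -45/83) → P = -199/83

The optimum lies where -6a - 4b = 11 and 9a + 4b = 9.
Solving simultaneously gives a = 20/3, b = -51/4.

a = 20/3, b = -51/4, minimum P = -1217/12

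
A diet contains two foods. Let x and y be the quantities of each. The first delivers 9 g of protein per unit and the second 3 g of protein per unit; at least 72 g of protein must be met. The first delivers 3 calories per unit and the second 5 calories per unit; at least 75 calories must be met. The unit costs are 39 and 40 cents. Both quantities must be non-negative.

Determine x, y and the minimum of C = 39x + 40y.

x = 15/4, y = 51/4, minimum C = 2625/4

Corner points and C = 39x + 40y:
  (0, 24) → C = 960
  (25, 0) → C = 975
  (15/4, 51/4) → C = 2625/4
The feasible region is unbounded (it extends along (0, 1), (1, 0)), but C strictly increases along every unbounded feasible direction, so there is no improving ray and the minimum is attained at a vertex.

At the optimal vertex, 9x + 3y = 72 and 3x + 5y = 75.
Solving simultaneously gives x = 15/4, y = 51/4.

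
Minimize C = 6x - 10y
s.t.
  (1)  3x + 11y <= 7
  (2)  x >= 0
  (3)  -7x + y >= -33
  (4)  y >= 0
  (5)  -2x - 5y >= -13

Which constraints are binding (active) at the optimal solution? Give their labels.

(1) and (2)

Corner points and C = 6x - 10y:
  (0, 7/11) → C = -70/11
  (7/3, 0) → C = 14
  (0, 0) → C = 0

The minimum is at (0, 7/11). Substituting into each constraint, equality holds for (1) and (2); the remaining constraints have slack.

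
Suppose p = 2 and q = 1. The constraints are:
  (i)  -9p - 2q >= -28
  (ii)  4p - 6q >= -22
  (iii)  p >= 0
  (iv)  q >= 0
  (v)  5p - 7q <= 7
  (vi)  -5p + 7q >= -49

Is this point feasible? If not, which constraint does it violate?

feasible

(i): -20 ≥ -28 ✓
(ii): 2 ≥ -22 ✓
(iii): 2 ≥ 0 ✓
(iv): 1 ≥ 0 ✓
(v): 3 ≤ 7 ✓
(vi): -3 ≥ -49 ✓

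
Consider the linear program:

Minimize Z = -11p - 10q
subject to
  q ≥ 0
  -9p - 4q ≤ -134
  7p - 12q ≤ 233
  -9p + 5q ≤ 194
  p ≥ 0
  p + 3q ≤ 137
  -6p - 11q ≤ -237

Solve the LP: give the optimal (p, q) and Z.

p = 71, q = 22, minimum Z = -1001

Extreme points and Z = -11p - 10q:
  (0, 67/2) → Z = -335
  (526/75, 443/25) → Z = -19076/75
  (71, 22) → Z = -1001
  (5407/149, 261/149) → Z = -62087/149
  (0, 194/5) → Z = -388
  (103/32, 1427/32) → Z = -15403/32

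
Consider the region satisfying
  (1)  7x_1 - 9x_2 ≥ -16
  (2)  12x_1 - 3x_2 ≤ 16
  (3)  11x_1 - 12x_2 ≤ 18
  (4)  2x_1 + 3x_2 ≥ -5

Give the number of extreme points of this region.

4

Pairwise boundary intersections that survive every other constraint:
  (64/29, 304/87)
  (-31/13, -1/13)
  (46/37, -40/111)
  (-2/19, -91/57)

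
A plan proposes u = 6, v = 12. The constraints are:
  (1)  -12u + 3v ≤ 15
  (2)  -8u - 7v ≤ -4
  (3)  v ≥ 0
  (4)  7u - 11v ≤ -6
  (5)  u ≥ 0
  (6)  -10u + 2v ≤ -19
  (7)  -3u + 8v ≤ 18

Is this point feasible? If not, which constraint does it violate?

Constraint (7): -3u + 8v = 78, which is not ≤ 18. All other constraints are satisfied.

not feasible — violates (7)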